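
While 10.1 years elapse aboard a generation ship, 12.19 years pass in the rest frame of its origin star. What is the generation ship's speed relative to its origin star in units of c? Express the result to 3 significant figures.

0.560c

γ = Δt/Δτ = 12.19/10.1 = 1.2069.
β = √(1 − 1/γ²) = √(1 − 0.686527) = √0.313473 = 0.560.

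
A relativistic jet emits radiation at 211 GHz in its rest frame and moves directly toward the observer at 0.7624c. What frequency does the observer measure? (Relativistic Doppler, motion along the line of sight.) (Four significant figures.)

574.7 GHz

Relativistic Doppler (source moving toward): f_obs = f_src · √((1+β)/(1−β)).
With β = 0.7624: factor = √(1.7624/0.2376) = 2.7235.
f_obs = 211 × 2.7235 = 574.7 GHz.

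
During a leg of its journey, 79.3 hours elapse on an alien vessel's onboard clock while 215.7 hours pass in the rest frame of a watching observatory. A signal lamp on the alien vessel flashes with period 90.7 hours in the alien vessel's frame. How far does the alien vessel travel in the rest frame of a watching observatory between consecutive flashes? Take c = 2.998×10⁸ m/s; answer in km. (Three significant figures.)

2.48×10^11 km

From Δt = γΔτ: γ = 215.7/79.3 = 2.72005.
β = √(1 − 1/γ²) = 0.92997. Lab-frame period = γτ = 2.72005×90.7 hours = 246.71 hours. Distance = βc × γτ = 0.92997 × 2.998×10⁸ m/s × 888156 s = 2.4762×10^14 m = 2.48×10^11 km.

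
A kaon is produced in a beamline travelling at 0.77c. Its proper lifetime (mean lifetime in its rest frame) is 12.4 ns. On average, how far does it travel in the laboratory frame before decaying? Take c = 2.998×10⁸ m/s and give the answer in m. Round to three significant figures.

γ = 1/√(1 − β²) = 1/√(1 − 0.5929) = 1/√0.4071 = 1/0.638044 = 1.5673.
Lab-frame lifetime: Δt = γτ = 1.5673 × 12.4 ns = 19.435 ns.
Distance: d = vΔt = 0.77 × 2.998×10⁸ m/s × 1.9435×10^-8 s = 4.49 m.

4.49 m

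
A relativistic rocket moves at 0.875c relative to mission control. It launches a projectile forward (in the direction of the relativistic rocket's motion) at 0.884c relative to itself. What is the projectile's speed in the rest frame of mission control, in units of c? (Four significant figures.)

Relativistic velocity addition: u = (u' + v)/(1 + u'v/c²), with u' = 0.884c and v = 0.875c.
Numerator: 0.884 + 0.875 = 1.759. Denominator: 1 + (0.884)(0.875) = 1.7735.
u = 1.759/1.7735 = 0.99182, so the speed is 0.9918c.

0.9918c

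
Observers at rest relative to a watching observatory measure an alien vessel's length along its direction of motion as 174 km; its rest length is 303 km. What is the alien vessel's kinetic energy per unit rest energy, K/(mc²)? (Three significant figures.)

0.741

From L = L₀/γ: γ = 303/174 = 1.74138.
K/(mc²) = γ − 1 = 1.74138 − 1 = 0.741.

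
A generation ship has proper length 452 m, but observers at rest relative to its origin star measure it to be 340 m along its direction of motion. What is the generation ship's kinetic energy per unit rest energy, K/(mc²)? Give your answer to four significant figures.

0.3294

From L = L₀/γ: γ = 452/340 = 1.32941.
K/(mc²) = γ − 1 = 1.32941 − 1 = 0.3294.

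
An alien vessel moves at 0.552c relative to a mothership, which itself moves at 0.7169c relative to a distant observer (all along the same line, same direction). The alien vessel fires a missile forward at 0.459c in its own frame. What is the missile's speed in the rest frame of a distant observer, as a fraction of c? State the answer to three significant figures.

First combine the missile and alien vessel (S''→S'): u₁ = (0.459 + 0.552)/(1 + 0.459×0.552) = 1.011/1.253368 = 0.80663.
Then combine with the mothership (S'→S): u = (0.80663 + 0.7169)/(1 + 0.80663×0.7169) = 1.52353/1.578273047 = 0.96531.

0.965c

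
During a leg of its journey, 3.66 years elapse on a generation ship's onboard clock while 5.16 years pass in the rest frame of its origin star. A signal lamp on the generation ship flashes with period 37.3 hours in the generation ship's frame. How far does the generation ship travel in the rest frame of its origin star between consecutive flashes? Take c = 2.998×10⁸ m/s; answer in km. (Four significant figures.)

The time-dilation ratio gives γ = 5.16/3.66 = 1.40984.
β = √(1 − 1/γ²) = 0.70491. Lab-frame period = γτ = 1.40984×37.3 hours = 52.587 hours. Distance = βc × γτ = 0.70491 × 2.998×10⁸ m/s × 189313.2 s = 4.0008×10^13 m = 4.001×10^10 km.

4.001×10^10 km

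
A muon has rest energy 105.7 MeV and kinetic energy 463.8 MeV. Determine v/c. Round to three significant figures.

K = (γ−1)mc², so γ = 1 + 463.8/105.7 = 5.3879.
Then v/c = √(1 − γ⁻²) = √(1 − 0.0344478) = √0.9655522 = 0.983.

0.983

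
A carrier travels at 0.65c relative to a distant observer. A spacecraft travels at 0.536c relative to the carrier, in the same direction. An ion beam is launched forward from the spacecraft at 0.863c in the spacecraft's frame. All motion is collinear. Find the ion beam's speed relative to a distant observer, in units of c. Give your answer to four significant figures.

Apply u = (u'+v)/(1+u'v) twice. Ion beam in the carrier frame: (0.863+0.536)/(1+0.863·0.536) = 1.399/1.462568 = 0.95654c.
That velocity, transformed to the rest frame of a distant observer: (0.95654+0.65)/(1+0.95654·0.65) = 1.60654/1.621751 = 0.99062c.

0.9906c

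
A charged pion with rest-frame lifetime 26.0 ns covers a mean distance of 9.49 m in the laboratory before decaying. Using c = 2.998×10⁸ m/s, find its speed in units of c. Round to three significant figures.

Let x = d/(cτ) = 9.490 m / (2.998×10⁸ m/s × 2.600×10^-8 s) = 1.2175. Since d = βγcτ, x = βγ = β/√(1−β²).
Solving: β² = x²/(1+x²) = 1.48231/2.48231 = 0.597149, so β = 0.773.

0.773c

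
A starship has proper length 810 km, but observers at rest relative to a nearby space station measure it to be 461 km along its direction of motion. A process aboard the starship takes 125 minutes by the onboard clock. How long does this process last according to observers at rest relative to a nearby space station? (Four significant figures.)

Length contraction gives γ = L₀/L = 810/461 = 1.75705.
The same γ dilates the second interval: 1.75705 × 125 minutes = 219.6 minutes.

219.6 minutes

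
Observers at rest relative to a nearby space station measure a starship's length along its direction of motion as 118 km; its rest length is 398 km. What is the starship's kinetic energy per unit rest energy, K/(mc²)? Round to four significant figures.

Length contraction gives γ = L₀/L = 398/118 = 3.37288.
K/(mc²) = γ − 1 = 3.37288 − 1 = 2.373.

2.373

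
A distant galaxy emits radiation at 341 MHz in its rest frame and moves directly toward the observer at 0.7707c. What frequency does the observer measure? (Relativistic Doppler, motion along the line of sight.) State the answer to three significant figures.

948 MHz

Relativistic Doppler (source moving toward): f_obs = f_src · √((1+β)/(1−β)).
With β = 0.7707: factor = √(1.7707/0.2293) = 2.7789.
f_obs = 341 × 2.7789 = 948 MHz.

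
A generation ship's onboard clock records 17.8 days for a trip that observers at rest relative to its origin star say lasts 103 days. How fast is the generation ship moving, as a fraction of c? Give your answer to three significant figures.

0.985c

γ = Δt/Δτ = 103/17.8 = 5.7865.
β = √(1 − 1/γ²) = √(1 − 0.0298654) = √0.9701346 = 0.985.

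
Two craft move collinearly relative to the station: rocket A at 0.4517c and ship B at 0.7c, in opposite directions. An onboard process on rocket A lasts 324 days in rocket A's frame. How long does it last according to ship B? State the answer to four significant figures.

The velocity of rocket A relative to ship B is (0.4517 + 0.7)c / (1 + 0.4517×0.7) = 0.87503c; relative speed 0.87503c.
At |u| = 0.87503c, γ = (1 − 0.765678)^(−1/2) = 2.0658.
Rocket A's interval is proper; time dilation gives Δt_B = γΔτ = 2.0658 × 324 days = 669.3 days.

669.3 days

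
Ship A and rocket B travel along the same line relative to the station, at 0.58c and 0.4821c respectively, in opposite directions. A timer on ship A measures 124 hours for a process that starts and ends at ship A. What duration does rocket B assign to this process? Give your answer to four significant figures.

Transform ship A's velocity into rocket B's frame: (0.58 + 0.4821)/(1 + 0.58·0.4821) = 1.0621/1.279618, so the relative speed is 0.83001c.
γ for this relative speed: γ = 1/√(1 − 0.688917) = 1.7929.
Ship A's interval is proper; time dilation gives Δt_B = γΔτ = 1.7929 × 124 hours = 222.3 hours.

222.3 hours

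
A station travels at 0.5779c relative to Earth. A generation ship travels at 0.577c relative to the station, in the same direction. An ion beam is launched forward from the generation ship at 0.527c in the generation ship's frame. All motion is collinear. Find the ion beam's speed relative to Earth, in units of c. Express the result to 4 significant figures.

First combine the ion beam and generation ship (S''→S'): u₁ = (0.527 + 0.577)/(1 + 0.527×0.577) = 1.104/1.304079 = 0.84657.
Then combine with the station (S'→S): u = (0.84657 + 0.5779)/(1 + 0.84657×0.5779) = 1.42447/1.489232803 = 0.95651.

0.9565c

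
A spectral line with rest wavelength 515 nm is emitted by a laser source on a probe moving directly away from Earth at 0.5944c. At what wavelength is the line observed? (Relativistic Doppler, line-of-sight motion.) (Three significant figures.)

Relativistic Doppler for wavelength: λ_obs = λ_src · √((1+β)/(1−β)).
With β = 0.5944: factor = √(1.5944/0.4056) = 1.9827.
λ_obs = 515 × 1.9827 = 1020 nm.

1020 nm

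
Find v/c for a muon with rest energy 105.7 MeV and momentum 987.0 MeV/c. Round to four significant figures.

βγ = pc/(mc²) = 987.0/105.7 = 9.3377.
Since γ² = 1 + (βγ)² = 88.1926, γ = √88.1926 = 9.39109, and β = (βγ)/γ = 9.3377/9.39109 = 0.9943.

0.9943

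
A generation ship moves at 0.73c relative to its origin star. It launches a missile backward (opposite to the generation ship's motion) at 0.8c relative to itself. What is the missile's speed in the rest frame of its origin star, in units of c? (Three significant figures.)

In units of c, u = (u' + v)/(1 + u'v) with u' = −0.8 and v = 0.73.
Numerator: −0.8 + 0.73 = −0.07. Denominator: 1 + (−0.8)(0.73) = 0.416.
u = −0.07/0.416 = −0.16827, so the speed is 0.168c.

0.168c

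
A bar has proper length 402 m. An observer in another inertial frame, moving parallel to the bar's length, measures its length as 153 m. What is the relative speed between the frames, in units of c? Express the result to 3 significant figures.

Length contraction gives γ = L₀/L = 402/153 = 2.6275.
β = √(1 − 1/γ²) = √0.855151 = 0.925.

0.925c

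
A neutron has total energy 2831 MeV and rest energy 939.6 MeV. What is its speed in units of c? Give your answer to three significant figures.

0.943c

γ = E/(mc²) = 2831/939.6 = 3.013.
β = √(1 − 1/γ²) = √(1 − 0.110154) = √0.889846 = 0.943.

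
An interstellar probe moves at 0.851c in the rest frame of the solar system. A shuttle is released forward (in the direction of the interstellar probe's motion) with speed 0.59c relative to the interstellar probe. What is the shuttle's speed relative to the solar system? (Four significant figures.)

0.9593c

Relativistic velocity addition: u = (u' + v)/(1 + u'v/c²), with u' = 0.59c and v = 0.851c.
Numerator: 0.59 + 0.851 = 1.441. Denominator: 1 + (0.59)(0.851) = 1.50209.
u = 1.441/1.50209 = 0.95933, so the speed is 0.9593c.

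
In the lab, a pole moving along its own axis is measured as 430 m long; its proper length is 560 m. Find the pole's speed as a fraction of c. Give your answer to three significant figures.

Length contraction gives γ = L₀/L = 560/430 = 1.3023.
β = √(1 − 1/γ²) = √0.410372 = 0.641.

0.641c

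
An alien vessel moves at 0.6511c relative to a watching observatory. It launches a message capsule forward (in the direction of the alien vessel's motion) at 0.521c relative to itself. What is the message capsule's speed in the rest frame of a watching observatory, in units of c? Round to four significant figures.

In units of c, u = (u' + v)/(1 + u'v) with u' = 0.521 and v = 0.6511.
Numerator: 0.521 + 0.6511 = 1.1721. Denominator: 1 + (0.521)(0.6511) = 1.3392231.
u = 1.1721/1.3392231 = 0.87521, so the speed is 0.8752c.

0.8752c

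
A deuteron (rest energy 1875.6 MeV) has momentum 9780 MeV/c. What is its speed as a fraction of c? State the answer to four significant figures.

0.9821c

βγ = pc/(mc²) = 9780/1875.6 = 5.2143.
Since γ² = 1 + (βγ)² = 28.1889, γ = √28.1889 = 5.30932, and β = (βγ)/γ = 5.2143/5.30932 = 0.9821.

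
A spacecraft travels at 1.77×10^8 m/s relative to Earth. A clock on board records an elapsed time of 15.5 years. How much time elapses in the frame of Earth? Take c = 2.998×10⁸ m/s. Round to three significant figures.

19.2 years

β = v/c = (1.77×10^8 m/s)/(2.998×10⁸ m/s) = 0.590394.
γ = 1/√(1 − β²) = 1/√(1 − 0.3485651) = 1/√0.6514349 = 1/0.807115 = 1.239.
The onboard clock measures proper time, so the interval in the rest frame of Earth is dilated: Δt = γ·Δτ = 1.239 × 15.5 years = 19.2 years.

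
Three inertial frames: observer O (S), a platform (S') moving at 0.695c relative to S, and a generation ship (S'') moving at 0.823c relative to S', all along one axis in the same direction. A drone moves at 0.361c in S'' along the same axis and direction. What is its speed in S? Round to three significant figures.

Apply u = (u'+v)/(1+u'v) twice. Drone in the platform frame: (0.361+0.823)/(1+0.361·0.823) = 1.184/1.297103 = 0.9128c.
That velocity, transformed to the rest frame of observer O: (0.9128+0.695)/(1+0.9128·0.695) = 1.6078/1.634396 = 0.98373c.

0.984c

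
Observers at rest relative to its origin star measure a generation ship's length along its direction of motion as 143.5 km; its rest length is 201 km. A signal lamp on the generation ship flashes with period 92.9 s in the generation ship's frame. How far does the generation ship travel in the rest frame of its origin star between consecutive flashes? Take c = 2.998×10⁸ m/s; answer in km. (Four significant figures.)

2.732×10^7 km

Length contraction gives γ = L₀/L = 201/143.5 = 1.4007.
β = √(1 − 1/γ²) = 0.70022. Lab-frame period = γτ = 1.4007×92.9 s = 130.13 s. Distance = βc × γτ = 0.70022 × 2.998×10⁸ m/s × 130.13 s = 2.7318×10^10 m = 2.732×10^7 km.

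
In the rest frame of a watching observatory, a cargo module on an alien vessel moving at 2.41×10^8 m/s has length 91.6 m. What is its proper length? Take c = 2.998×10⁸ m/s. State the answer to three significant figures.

154 m

β = v/c = (2.41×10^8 m/s)/(2.998×10⁸ m/s) = 0.803869.
γ = 1/√(1 − β²) = 1/√(1 − 0.6462054) = 1/√0.3537946 = 1/0.594806 = 1.6812.
Proper length: L₀ = γ·L = 1.6812 × 91.6 = 154 m.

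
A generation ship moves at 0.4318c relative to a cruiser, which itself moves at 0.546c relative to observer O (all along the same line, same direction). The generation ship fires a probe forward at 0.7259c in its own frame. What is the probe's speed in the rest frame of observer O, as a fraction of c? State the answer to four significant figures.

Compose velocities in two stages. Stage 1 (into S'): u₁ = (0.7259+0.4318)/(1+0.7259×0.4318) = 0.88142.
Stage 2 (into S): u = (0.88142+0.546)/(1+0.88142×0.546) = 0.96366, so the speed is 0.9637c.

0.9637c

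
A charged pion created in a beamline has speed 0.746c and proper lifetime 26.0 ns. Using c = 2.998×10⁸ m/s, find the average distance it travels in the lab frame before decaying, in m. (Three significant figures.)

8.73 m

With β = 0.746, γ = 1/√(1 − 0.746²) = 1/√0.443484 = 1.5016.
Lab-frame lifetime: Δt = γτ = 1.5016 × 26.0 ns = 39.042 ns.
Distance: d = vΔt = 0.746 × 2.998×10⁸ m/s × 3.9042×10^-8 s = 8.73 m.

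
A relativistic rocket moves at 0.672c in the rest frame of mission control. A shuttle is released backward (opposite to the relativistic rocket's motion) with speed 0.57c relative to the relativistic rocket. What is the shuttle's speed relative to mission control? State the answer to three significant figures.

0.165c

In units of c, u = (u' + v)/(1 + u'v) with u' = −0.57 and v = 0.672.
Numerator: −0.57 + 0.672 = 0.102. Denominator: 1 + (−0.57)(0.672) = 0.61696.
u = 0.102/0.61696 = 0.16533, so the speed is 0.165c.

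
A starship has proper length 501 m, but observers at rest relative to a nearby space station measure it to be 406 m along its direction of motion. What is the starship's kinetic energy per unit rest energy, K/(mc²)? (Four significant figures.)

0.2340

γ = L₀/L = 501/406 = 1.23399.
Since K = (γ−1)mc², K/(mc²) = 1.23399 − 1 = 0.2340.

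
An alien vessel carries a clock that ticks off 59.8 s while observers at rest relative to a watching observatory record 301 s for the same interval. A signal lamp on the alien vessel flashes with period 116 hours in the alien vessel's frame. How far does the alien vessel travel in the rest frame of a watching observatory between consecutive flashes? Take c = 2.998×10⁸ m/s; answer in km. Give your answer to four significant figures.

6.176×10^11 km

The time-dilation ratio gives γ = 301/59.8 = 5.03344.
β = √(1 − 1/γ²) = 0.98007. Lab-frame period = γτ = 5.03344×116 hours = 583.88 hours. Distance = βc × γτ = 0.98007 × 2.998×10⁸ m/s × 2101968 s = 6.1761×10^14 m = 6.176×10^11 km.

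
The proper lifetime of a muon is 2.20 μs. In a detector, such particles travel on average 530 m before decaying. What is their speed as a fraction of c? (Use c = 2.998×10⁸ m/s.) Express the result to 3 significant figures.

Lab distance = (lab lifetime)·v = γτ·βc, so βγ = d/(cτ) = 530.0/(2.998×10⁸ × 2.200×10^-6) = 0.80357.
With βγ = 0.80357: γ² = 1 + (βγ)² = 1.645725, and β = (βγ)/γ = 0.80357/1.28286 = 0.626.

0.626c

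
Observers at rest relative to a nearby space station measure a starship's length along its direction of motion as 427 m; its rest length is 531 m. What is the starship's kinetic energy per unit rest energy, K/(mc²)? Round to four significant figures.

0.2436

γ = L₀/L = 531/427 = 1.24356.
Since K = (γ−1)mc², K/(mc²) = 1.24356 − 1 = 0.2436.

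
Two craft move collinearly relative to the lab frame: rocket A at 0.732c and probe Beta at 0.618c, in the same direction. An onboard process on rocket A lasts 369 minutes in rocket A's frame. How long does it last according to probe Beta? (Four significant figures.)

377.3 minutes

Transform rocket A's velocity into probe Beta's frame: (0.732 − 0.618)/(1 − 0.732·0.618) = 0.114/0.547624, so the relative speed is 0.20817c.
At |u| = 0.20817c, γ = (1 − 0.0433347)^(−1/2) = 1.0224.
Rocket A's interval is proper; time dilation gives Δt_B = γΔτ = 1.0224 × 369 minutes = 377.3 minutes.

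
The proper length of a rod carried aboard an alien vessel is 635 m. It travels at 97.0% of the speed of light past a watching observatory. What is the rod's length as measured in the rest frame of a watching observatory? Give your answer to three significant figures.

With β = 0.97, γ = 1/√(1 − 0.97²) = 1/√0.0591 = 4.1135.
Along the direction of motion the measured length is L₀/γ = 635/4.1135 = 154 m.

154 m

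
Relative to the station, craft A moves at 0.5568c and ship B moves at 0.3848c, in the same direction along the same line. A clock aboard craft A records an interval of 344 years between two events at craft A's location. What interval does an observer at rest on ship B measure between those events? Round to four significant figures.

352.6 years

The velocity of craft A relative to ship B is (0.5568 − 0.3848)c / (1 − 0.5568×0.3848) = 0.2189c; relative speed 0.2189c.
γ for this relative speed: γ = 1/√(1 − 0.0479172) = 1.0249.
The clock on craft A records proper time, so ship B measures Δt = γΔτ = 1.0249 × 344 = 352.6 years.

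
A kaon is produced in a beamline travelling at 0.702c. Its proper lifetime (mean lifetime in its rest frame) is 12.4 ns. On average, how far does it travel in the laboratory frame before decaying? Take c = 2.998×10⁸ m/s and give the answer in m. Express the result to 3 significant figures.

Lorentz factor: γ = (1 − 0.492804)^(−1/2) = 1.4041.
Lab-frame lifetime: Δt = γτ = 1.4041 × 12.4 ns = 17.411 ns.
Distance: d = vΔt = 0.702 × 2.998×10⁸ m/s × 1.7411×10^-8 s = 3.66 m.

3.66 m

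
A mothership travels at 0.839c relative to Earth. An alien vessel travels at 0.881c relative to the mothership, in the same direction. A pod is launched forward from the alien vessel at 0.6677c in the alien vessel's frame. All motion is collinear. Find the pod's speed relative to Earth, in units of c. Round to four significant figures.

First combine the pod and alien vessel (S''→S'): u₁ = (0.6677 + 0.881)/(1 + 0.6677×0.881) = 1.5487/1.5882437 = 0.9751.
Then combine with the mothership (S'→S): u = (0.9751 + 0.839)/(1 + 0.9751×0.839) = 1.8141/1.8181089 = 0.9978.

0.9978c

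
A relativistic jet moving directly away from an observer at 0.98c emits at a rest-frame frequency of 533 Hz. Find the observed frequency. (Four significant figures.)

53.57 Hz

Relativistic Doppler (source moving away): f_obs = f_src · √((1−β)/(1+β)).
With β = 0.98: factor = √(0.02/1.98) = 0.1005.
f_obs = 533 × 0.1005 = 53.57 Hz.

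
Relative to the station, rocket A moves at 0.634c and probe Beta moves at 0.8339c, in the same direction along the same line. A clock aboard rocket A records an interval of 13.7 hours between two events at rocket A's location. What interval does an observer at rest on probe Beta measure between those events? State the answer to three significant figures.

15.1 hours

Transform rocket A's velocity into probe Beta's frame: (0.634 − 0.8339)/(1 − 0.634·0.8339) = −0.1999/0.4713074, so the relative speed is 0.42414c.
γ for this relative speed: γ = 1/√(1 − 0.179895) = 1.1042.
Rocket A's interval is proper; time dilation gives Δt_B = γΔτ = 1.1042 × 13.7 hours = 15.1 hours.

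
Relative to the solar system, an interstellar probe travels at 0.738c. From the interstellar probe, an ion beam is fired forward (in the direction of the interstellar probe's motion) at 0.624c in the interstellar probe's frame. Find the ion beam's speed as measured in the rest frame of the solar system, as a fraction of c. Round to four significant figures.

0.9325c

In units of c, u = (u' + v)/(1 + u'v) with u' = 0.624 and v = 0.738.
Numerator: 0.624 + 0.738 = 1.362. Denominator: 1 + (0.624)(0.738) = 1.460512.
u = 1.362/1.460512 = 0.93255, so the speed is 0.9325c.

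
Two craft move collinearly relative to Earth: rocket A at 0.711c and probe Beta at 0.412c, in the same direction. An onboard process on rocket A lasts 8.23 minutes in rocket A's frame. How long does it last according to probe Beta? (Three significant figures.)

The velocity of rocket A relative to probe Beta is (0.711 − 0.412)c / (1 − 0.711×0.412) = 0.42287c; relative speed 0.42287c.
γ for this relative speed: γ = 1/√(1 − 0.178819) = 1.1035.
The clock on rocket A records proper time, so probe Beta measures Δt = γΔτ = 1.1035 × 8.23 = 9.08 minutes.

9.08 minutes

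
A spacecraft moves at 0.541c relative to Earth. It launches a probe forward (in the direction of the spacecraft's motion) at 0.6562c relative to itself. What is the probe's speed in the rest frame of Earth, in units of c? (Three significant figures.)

Relativistic velocity addition: u = (u' + v)/(1 + u'v/c²), with u' = 0.6562c and v = 0.541c.
Numerator: 0.6562 + 0.541 = 1.1972. Denominator: 1 + (0.6562)(0.541) = 1.3550042.
u = 1.1972/1.3550042 = 0.88354, so the speed is 0.884c.

0.884c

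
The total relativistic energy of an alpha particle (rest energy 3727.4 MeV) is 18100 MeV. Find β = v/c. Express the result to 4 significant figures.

0.9786

Total energy E = γmc² gives γ = 18100/3727.4 = 4.8559.
Hence β = √(1 − 1/γ²) = √(1 − 0.0424092) = √0.9575908 = 0.9786.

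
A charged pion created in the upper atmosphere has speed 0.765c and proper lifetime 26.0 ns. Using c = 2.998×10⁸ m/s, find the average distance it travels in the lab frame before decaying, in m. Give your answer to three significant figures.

9.26 m

β² = 0.585225, so γ = 1/√0.414775 = 1.5527.
Lab-frame lifetime: Δt = γτ = 1.5527 × 26.0 ns = 40.37 ns.
Distance: d = vΔt = 0.765 × 2.998×10⁸ m/s × 4.0370×10^-8 s = 9.26 m.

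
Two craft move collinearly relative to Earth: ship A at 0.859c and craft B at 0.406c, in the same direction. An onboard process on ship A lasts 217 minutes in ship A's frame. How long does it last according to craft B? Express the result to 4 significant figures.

302.0 minutes

Speed of ship A in craft B's frame: u = (v_A − v_B)/(1 − v_A v_B/c²) = (0.859 − 0.406)/(1 − 0.859×0.406) = 0.453/0.651246 = 0.69559; |u| = 0.69559c.
γ for this relative speed: γ = 1/√(1 − 0.483845) = 1.3919.
The clock on ship A records proper time, so craft B measures Δt = γΔτ = 1.3919 × 217 = 302.0 minutes.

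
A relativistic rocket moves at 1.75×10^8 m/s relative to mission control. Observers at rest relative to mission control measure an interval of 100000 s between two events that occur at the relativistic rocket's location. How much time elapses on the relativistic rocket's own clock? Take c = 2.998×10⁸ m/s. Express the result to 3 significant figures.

β = v/c = (1.75×10^8 m/s)/(2.998×10⁸ m/s) = 0.583722.
Lorentz factor: γ = (1 − 0.3407314)^(−1/2) = 1.2316.
The relativistic rocket's clock runs slow as seen from mission control, so Δτ = Δt/γ = 100000/1.2316 = 81200 s.

81200 s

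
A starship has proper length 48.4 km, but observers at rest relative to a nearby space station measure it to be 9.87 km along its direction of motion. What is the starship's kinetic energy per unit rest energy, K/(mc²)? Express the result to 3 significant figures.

3.90

γ = L₀/L = 48.4/9.87 = 4.90375.
Since K = (γ−1)mc², K/(mc²) = 4.90375 − 1 = 3.90.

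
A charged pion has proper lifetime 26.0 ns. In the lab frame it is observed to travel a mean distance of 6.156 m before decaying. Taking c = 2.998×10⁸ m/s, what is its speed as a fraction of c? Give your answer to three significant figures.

Let x = d/(cτ) = 6.156 m / (2.998×10⁸ m/s × 2.600×10^-8 s) = 0.78976. Since d = βγcτ, x = βγ = β/√(1−β²).
Solving: β² = x²/(1+x²) = 0.623721/1.623721 = 0.384131, so β = 0.620.

0.620c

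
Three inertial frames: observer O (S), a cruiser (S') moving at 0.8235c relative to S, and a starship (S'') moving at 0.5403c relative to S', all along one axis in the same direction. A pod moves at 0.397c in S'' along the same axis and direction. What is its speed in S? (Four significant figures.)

First combine the pod and starship (S''→S'): u₁ = (0.397 + 0.5403)/(1 + 0.397×0.5403) = 0.9373/1.2144991 = 0.77176.
Then combine with the cruiser (S'→S): u = (0.77176 + 0.8235)/(1 + 0.77176×0.8235) = 1.59526/1.63554436 = 0.97537.

0.9754c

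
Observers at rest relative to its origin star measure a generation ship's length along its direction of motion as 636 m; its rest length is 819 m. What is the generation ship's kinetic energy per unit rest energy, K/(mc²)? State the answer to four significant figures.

0.2877

Length contraction gives γ = L₀/L = 819/636 = 1.28774.
K/(mc²) = γ − 1 = 1.28774 − 1 = 0.2877.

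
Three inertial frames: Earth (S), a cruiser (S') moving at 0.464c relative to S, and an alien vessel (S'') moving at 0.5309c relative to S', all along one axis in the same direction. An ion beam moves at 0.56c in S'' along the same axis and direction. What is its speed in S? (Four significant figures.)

Apply u = (u'+v)/(1+u'v) twice. Ion beam in the cruiser frame: (0.56+0.5309)/(1+0.56·0.5309) = 1.0909/1.297304 = 0.8409c.
That velocity, transformed to the rest frame of Earth: (0.8409+0.464)/(1+0.8409·0.464) = 1.3049/1.3901776 = 0.93866c.

0.9387c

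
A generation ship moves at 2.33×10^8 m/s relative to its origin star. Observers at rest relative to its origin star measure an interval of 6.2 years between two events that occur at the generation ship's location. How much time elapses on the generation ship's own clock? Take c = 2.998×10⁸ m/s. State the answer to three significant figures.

3.90 years

β = v/c = (2.33×10^8 m/s)/(2.998×10⁸ m/s) = 0.777185.
γ = 1/√(1 − β²) = 1/√(1 − 0.6040165) = 1/√0.3959835 = 1/0.629272 = 1.5891.
The moving clock records proper time: Δτ = Δt/γ = 6.2/1.5891 = 3.90 years.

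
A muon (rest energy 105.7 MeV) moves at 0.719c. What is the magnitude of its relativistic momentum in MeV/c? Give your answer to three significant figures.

With β = 0.719, γ = 1/√(1 − 0.719²) = 1/√0.483039 = 1.4388.
Momentum: p = γβ·mc = 1.4388 × 0.719 × 105.7 MeV/c = 109 MeV/c.

109 MeV/c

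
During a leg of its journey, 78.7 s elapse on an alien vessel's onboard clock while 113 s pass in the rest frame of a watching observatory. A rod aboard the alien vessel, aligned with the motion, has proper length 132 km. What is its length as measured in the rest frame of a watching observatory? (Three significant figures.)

91.9 km

The time-dilation ratio gives γ = 113/78.7 = 1.43583.
L = L₀/γ = 132/1.43583 = 91.9 km.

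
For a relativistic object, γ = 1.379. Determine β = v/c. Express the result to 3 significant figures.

β = √(1 − 1/γ²) = √(1 − 1/1.901641) = √0.474138 = 0.689.

0.689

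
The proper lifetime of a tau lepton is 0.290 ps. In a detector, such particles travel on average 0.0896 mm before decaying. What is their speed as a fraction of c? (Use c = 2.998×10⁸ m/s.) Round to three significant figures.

Let x = d/(cτ) = 8.960×10^-5 m / (2.998×10⁸ m/s × 2.900×10^-13 s) = 1.0306. Since d = βγcτ, x = βγ = β/√(1−β²).
Solving: β² = x²/(1+x²) = 1.06214/2.06214 = 0.515067, so β = 0.718.

0.718c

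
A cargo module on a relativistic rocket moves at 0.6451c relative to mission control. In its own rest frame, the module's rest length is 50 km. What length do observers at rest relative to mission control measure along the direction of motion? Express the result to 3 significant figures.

38.2 km

With β = 0.6451, γ = 1/√(1 − 0.6451²) = 1/√0.58384599 = 1.3087.
Along the direction of motion the measured length is L₀/γ = 50/1.3087 = 38.2 km.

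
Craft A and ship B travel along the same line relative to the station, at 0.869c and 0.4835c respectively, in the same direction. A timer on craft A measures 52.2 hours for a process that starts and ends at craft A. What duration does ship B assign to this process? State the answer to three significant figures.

69.9 hours

Speed of craft A in ship B's frame: u = (v_A − v_B)/(1 − v_A v_B/c²) = (0.869 − 0.4835)/(1 − 0.869×0.4835) = 0.3855/0.5798385 = 0.66484; |u| = 0.66484c.
γ for this relative speed: γ = 1/√(1 − 0.442012) = 1.3387.
Craft A's interval is proper; time dilation gives Δt_B = γΔτ = 1.3387 × 52.2 hours = 69.9 hours.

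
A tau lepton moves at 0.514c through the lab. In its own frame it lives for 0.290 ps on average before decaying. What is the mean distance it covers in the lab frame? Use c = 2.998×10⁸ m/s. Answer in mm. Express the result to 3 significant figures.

0.0521 mm

With β = 0.514, γ = 1/√(1 − 0.514²) = 1/√0.735804 = 1.1658.
Lab-frame lifetime: Δt = γτ = 1.1658 × 0.290 ps = 0.33808 ps.
Distance: d = vΔt = 0.514 × 2.998×10⁸ m/s × 3.3808×10^-13 s = 5.21×10^-5 m = 0.0521 mm.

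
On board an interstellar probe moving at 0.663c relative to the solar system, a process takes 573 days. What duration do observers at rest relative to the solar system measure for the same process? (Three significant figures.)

765 days

With β = 0.663, γ = 1/√(1 − 0.663²) = 1/√0.560431 = 1.3358.
Time dilation: Δt = γ·Δτ = 1.3358 × 573 = 765 days.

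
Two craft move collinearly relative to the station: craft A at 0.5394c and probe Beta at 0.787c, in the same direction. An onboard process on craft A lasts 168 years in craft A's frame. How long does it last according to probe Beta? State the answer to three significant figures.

186 years

The velocity of craft A relative to probe Beta is (0.5394 − 0.787)c / (1 − 0.5394×0.787) = −0.43024c; relative speed 0.43024c.
At |u| = 0.43024c, γ = (1 − 0.185106)^(−1/2) = 1.1078.
The clock on craft A records proper time, so probe Beta measures Δt = γΔτ = 1.1078 × 168 = 186 years.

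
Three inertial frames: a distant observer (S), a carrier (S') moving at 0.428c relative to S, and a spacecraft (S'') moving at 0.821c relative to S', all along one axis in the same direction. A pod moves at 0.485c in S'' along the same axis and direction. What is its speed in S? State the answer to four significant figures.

0.9731c

Apply u = (u'+v)/(1+u'v) twice. Pod in the carrier frame: (0.485+0.821)/(1+0.485·0.821) = 1.306/1.398185 = 0.93407c.
That velocity, transformed to the rest frame of a distant observer: (0.93407+0.428)/(1+0.93407·0.428) = 1.36207/1.39978196 = 0.97306c.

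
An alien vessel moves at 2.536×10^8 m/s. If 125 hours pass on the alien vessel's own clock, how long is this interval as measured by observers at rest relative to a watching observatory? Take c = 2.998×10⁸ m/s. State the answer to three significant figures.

234 hours

β = v/c = (2.536×10^8 m/s)/(2.998×10⁸ m/s) = 0.845897.
γ = 1/√(1 − β²) = 1/√(1 − 0.7155417) = 1/√0.2844583 = 1/0.533346 = 1.875.
The onboard clock measures proper time, so the interval in the rest frame of a watching observatory is dilated: Δt = γ·Δτ = 1.875 × 125 hours = 234 hours.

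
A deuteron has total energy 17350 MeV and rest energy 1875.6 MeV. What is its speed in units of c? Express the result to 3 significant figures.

0.994c

Total energy E = γmc² gives γ = 17350/1875.6 = 9.2504.
Hence β = √(1 − 1/γ²) = √(1 − 0.0116864) = √0.9883136 = 0.994.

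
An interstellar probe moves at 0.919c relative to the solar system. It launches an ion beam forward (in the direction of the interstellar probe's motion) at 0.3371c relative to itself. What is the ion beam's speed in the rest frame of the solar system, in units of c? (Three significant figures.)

In units of c, u = (u' + v)/(1 + u'v) with u' = 0.3371 and v = 0.919.
Numerator: 0.3371 + 0.919 = 1.2561. Denominator: 1 + (0.3371)(0.919) = 1.3097949.
u = 1.2561/1.3097949 = 0.95901, so the speed is 0.959c.

0.959c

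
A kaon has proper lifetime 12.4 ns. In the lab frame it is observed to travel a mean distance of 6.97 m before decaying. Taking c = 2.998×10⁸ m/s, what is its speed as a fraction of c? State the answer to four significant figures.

d = βγcτ ⇒ βγ = d/(cτ) = 6.970 m / (3.71752 m) = 1.8749.
β = (βγ)/√(1+(βγ)²) = 1.8749/√4.51525 = 0.8823.

0.8823c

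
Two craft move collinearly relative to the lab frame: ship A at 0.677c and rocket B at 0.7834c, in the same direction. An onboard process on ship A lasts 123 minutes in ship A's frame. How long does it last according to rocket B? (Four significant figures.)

The velocity of ship A relative to rocket B is (0.677 − 0.7834)c / (1 − 0.677×0.7834) = −0.22656c; relative speed 0.22656c.
γ for this relative speed: γ = 1/√(1 − 0.0513294) = 1.0267.
The clock on ship A records proper time, so rocket B measures Δt = γΔτ = 1.0267 × 123 = 126.3 minutes.

126.3 minutes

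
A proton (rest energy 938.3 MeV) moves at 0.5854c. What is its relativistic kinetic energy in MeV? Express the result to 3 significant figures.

β² = 0.34269316, so γ = 1/√0.65730684 = 1.23343.
Kinetic energy: K = (γ − 1)mc² = (1.23343 − 1) × 938.3 MeV = 0.23343 × 938.3 = 219 MeV.

219 MeV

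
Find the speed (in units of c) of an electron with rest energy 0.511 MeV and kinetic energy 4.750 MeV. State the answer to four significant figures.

0.9953c

K = (γ−1)mc², so γ = 1 + 4.750/0.511 = 10.295.
Then v/c = √(1 − γ⁻²) = √(1 − 0.00943512) = √0.99056488 = 0.9953.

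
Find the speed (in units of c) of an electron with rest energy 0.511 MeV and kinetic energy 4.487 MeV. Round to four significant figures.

γ = 1 + K/(mc²) = 1 + 4.487/0.511 = 9.7808.
β = √(1 − 1/γ²) = √(1 − 0.0104532) = √0.9895468 = 0.9948.

0.9948c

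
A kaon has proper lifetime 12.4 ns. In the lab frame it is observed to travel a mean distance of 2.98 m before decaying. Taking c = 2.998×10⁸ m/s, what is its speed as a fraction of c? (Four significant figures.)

0.6255c

Let x = d/(cτ) = 2.980 m / (2.998×10⁸ m/s × 1.240×10^-8 s) = 0.80161. Since d = βγcτ, x = βγ = β/√(1−β²).
Solving: β² = x²/(1+x²) = 0.642579/1.642579 = 0.391201, so β = 0.6255.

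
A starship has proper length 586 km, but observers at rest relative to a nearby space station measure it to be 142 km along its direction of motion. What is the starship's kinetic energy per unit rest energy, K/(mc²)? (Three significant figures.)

From L = L₀/γ: γ = 586/142 = 4.12676.
K/(mc²) = γ − 1 = 4.12676 − 1 = 3.13.

3.13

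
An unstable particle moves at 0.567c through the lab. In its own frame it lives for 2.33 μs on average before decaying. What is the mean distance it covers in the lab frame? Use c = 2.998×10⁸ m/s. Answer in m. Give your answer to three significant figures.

With β = 0.567, γ = 1/√(1 − 0.567²) = 1/√0.678511 = 1.214.
Lab-frame lifetime: Δt = γτ = 1.214 × 2.33 μs = 2.8286 μs.
Distance: d = vΔt = 0.567 × 2.998×10⁸ m/s × 2.8286×10^-6 s = 481 m.

481 m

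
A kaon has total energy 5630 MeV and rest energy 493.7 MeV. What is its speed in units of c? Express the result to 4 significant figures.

γ = E/(mc²) = 5630/493.7 = 11.404.
β = √(1 − 1/γ²) = √(1 − 0.00768928) = √0.99231072 = 0.9961.

0.9961c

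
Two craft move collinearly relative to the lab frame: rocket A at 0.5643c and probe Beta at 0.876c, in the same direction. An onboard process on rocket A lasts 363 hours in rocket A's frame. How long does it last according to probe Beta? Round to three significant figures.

Speed of rocket A in probe Beta's frame: u = (v_A − v_B)/(1 − v_A v_B/c²) = (0.5643 − 0.876)/(1 − 0.5643×0.876) = −0.3117/0.5056732 = −0.61641; |u| = 0.61641c.
At |u| = 0.61641c, γ = (1 − 0.379961)^(−1/2) = 1.27.
The clock on rocket A records proper time, so probe Beta measures Δt = γΔτ = 1.27 × 363 = 461 hours.

461 hours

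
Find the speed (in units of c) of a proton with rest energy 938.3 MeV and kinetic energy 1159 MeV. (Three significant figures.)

0.894c

K = (γ−1)mc², so γ = 1 + 1159/938.3 = 2.2352.
Then v/c = √(1 − γ⁻²) = √(1 − 0.200155) = √0.799845 = 0.894.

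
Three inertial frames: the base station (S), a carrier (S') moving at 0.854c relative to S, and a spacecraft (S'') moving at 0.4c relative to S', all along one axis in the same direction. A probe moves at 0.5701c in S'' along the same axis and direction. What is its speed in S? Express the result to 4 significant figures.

0.9817c

Compose velocities in two stages. Stage 1 (into S'): u₁ = (0.5701+0.4)/(1+0.5701×0.4) = 0.78996.
Stage 2 (into S): u = (0.78996+0.854)/(1+0.78996×0.854) = 0.98169, so the speed is 0.9817c.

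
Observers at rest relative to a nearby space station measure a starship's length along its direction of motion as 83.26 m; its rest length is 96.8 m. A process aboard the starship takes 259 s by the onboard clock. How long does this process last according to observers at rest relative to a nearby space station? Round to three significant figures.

γ = L₀/L = 96.8/83.26 = 1.16262.
The same γ dilates the second interval: 1.16262 × 259 s = 301 s.

301 s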